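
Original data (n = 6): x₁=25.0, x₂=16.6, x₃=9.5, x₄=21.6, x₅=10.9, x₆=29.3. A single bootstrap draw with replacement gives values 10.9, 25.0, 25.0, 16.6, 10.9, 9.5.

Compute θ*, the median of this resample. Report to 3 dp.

Sorted: 9.5, 10.9, 10.9, 16.6, 25.0, 25.0
Median = average of the two middle values = 13.750

θ* = 13.750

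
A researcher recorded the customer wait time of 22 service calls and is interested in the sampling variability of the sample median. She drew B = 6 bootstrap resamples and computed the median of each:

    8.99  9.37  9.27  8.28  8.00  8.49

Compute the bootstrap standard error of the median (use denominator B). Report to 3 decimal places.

SE* = 0.510

Bootstrap SE is the standard deviation of the 6 replicate medians.
Mean of replicates: (8.99 + 9.37 + 9.27 + 8.28 + 8.00 + 8.49) / 6 = 52.4000 / 6 = 8.7333
Sum of squared deviations: (+0.2567)² + (+0.6367)² + (+0.5367)² + (−0.4533)² + (−0.7333)² + (−0.2433)² = 1.5617
Variance = 1.5617 / 6 = 0.2603
SE* = √0.2603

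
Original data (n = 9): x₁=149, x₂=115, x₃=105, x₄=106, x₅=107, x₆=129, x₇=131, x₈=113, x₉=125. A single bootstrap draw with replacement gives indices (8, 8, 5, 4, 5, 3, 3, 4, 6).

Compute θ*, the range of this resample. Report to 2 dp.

θ* = 24.00

Resample values: 113, 113, 107, 106, 107, 105, 105, 106, 129.
Range = 129 − 105 = 24.00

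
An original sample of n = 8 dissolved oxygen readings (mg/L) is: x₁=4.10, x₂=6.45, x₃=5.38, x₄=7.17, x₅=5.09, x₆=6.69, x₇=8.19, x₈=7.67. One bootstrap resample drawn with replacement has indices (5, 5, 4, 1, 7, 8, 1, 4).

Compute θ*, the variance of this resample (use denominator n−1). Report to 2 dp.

θ* = 2.74

Resample values: 5.09, 5.09, 7.17, 4.10, 8.19, 7.67, 4.10, 7.17.
Mean = 6.0725; sum of squared deviations = 19.1570
s² = 19.1570 / 7 = 2.7367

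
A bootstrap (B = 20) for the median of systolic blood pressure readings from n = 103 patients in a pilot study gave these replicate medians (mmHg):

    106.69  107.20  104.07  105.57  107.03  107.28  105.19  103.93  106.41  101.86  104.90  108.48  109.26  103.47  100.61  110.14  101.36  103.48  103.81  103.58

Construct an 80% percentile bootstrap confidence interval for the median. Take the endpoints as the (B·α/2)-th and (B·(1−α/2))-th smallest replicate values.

(101.36, 108.48)

Sorted replicates: 100.61, 101.36, 101.86, 103.47, 103.48, 103.58, 103.81, 103.93, 104.07, 104.90, 105.19, 105.57, 106.41, 106.69, 107.03, 107.20, 107.28, 108.48, 109.26, 110.14
α = 0.20; lower rank = 20 × 0.100 = 2; upper rank = 20 × 0.900 = 18.
The 2nd smallest replicate is 101.36; the 18th is 108.48.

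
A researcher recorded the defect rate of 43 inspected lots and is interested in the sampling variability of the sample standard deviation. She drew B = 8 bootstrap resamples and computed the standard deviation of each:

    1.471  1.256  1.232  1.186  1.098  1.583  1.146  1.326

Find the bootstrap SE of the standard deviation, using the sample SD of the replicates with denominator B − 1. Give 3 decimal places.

Bootstrap SE is the standard deviation of the 8 replicate standard deviations.
Mean of replicates: (1.471 + 1.256 + 1.232 + 1.186 + 1.098 + 1.583 + 1.146 + 1.326) / 8 = 10.2980 / 8 = 1.2873
Sum of squared deviations: (+0.1838)² + (−0.0312)² + (−0.0553)² + (−0.1013)² + (−0.1892)² + (+0.2957)² + (−0.1413)² + (+0.0388)² = 0.1928
Variance = 0.1928 / 7 = 0.0275
SE* = √0.0275

SE* = 0.166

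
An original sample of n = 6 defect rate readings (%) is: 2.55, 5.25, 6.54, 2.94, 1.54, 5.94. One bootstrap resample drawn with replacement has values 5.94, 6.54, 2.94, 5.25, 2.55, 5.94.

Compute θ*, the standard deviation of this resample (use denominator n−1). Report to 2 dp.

Mean = 4.8600; sum of squared deviations = 14.3298
s² = 14.3298 / 5 = 2.8660
s = √2.8660 = 1.69

θ* = 1.69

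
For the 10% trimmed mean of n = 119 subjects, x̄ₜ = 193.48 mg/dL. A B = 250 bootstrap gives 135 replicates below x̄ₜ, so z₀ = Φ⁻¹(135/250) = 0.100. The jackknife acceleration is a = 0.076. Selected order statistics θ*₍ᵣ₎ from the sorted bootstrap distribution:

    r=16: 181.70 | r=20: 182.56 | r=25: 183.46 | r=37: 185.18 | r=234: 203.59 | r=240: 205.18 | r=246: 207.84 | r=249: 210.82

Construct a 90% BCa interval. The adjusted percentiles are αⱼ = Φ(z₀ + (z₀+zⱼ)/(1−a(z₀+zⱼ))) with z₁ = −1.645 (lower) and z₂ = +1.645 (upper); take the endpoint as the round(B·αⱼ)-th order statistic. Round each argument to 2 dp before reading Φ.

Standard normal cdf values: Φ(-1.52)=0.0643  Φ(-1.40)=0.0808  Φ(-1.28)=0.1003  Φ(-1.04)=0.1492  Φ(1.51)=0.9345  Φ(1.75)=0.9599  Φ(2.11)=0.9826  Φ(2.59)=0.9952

(183.46, 207.84)

Lower: z₀ + z₁ = 0.100 + (-1.645) = -1.545; 1 − a(z₀+z₁) = 1 − (0.076)(-1.545) = 1.1174; argument = 0.100 + (-1.545)/1.1174 = -1.2826 → -1.28.
α₁ = Φ(-1.28) = 0.1003; rank = round(250 × 0.1003) = 25; θ*₍25₎ = 183.46.
Upper: z₀ + z₂ = 1.745; 1 − a(z₀+z₂) = 0.8674; argument = 2.1118 → 2.11; α₂ = 0.9826; rank = 246; θ*₍246₎ = 207.84.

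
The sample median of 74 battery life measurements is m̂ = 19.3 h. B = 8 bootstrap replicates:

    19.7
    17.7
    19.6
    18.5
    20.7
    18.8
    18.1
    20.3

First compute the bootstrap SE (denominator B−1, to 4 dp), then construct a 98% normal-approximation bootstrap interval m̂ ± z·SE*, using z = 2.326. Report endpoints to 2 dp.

Mean of replicates = 19.1750; sum of squared deviations = 7.9750; SE* = √(7.9750/7) = 1.0674
Margin = 2.326 × 1.0674 = 2.483
Interval: 19.3 ± 2.483

(16.82, 21.78)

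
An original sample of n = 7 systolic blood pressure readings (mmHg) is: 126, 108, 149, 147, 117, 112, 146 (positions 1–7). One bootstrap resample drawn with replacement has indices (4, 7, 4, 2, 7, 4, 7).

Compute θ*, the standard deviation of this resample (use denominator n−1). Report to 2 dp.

Resample values: 147, 146, 147, 108, 146, 147, 146.
Mean = 141.0000; sum of squared deviations = 1272.0000
s² = 1272.0000 / 6 = 212.0000
s = √212.0000 = 14.56

θ* = 14.56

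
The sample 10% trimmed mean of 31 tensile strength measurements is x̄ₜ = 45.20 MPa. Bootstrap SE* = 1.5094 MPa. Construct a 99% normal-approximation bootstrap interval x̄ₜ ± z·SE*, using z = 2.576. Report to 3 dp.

(41.312, 49.088)

Margin = 2.576 × 1.5094 = 3.8882
Interval: 45.20 ± 3.8882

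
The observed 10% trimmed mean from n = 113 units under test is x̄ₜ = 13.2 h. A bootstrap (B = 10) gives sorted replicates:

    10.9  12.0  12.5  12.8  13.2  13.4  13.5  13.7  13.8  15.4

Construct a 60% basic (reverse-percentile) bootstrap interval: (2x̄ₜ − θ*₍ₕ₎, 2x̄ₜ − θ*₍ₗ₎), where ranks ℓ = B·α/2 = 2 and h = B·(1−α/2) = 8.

(12.7, 14.4)

Percentile endpoints at ranks 2 and 8: θ*₍2₎ = 12.0, θ*₍8₎ = 13.7.
Basic interval reflects these around x̄ₜ:
  lower = 2 × 13.2 − 13.7 = 12.7
  upper = 2 × 13.2 − 12.0 = 14.4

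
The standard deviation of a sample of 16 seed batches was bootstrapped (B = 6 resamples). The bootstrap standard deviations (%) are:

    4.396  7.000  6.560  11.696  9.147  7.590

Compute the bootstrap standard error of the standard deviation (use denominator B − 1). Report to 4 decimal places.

Bootstrap SE is the standard deviation of the 6 replicate standard deviations.
Mean of replicates: (4.396 + 7.000 + 6.560 + 11.696 + 9.147 + 7.590) / 6 = 46.38900 / 6 = 7.73150
Sum of squared deviations: (−3.33550)² + (−0.73150)² + (−1.17150)² + (+3.96450)² + (+1.41550)² + (−0.14150)² = 30.77399
Variance = 30.77399 / 5 = 6.15480
SE* = √6.15480

SE* = 2.4809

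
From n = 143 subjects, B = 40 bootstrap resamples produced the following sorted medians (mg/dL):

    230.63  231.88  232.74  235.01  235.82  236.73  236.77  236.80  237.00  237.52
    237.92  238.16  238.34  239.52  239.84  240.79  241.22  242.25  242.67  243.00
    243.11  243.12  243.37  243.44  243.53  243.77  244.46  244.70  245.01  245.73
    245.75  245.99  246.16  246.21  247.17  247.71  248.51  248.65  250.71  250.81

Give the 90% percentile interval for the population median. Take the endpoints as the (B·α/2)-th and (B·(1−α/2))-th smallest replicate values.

α = 0.10; lower rank = 40 × 0.050 = 2; upper rank = 40 × 0.950 = 38.
The 2nd smallest replicate is 231.88; the 38th is 248.65.

(231.88, 248.65)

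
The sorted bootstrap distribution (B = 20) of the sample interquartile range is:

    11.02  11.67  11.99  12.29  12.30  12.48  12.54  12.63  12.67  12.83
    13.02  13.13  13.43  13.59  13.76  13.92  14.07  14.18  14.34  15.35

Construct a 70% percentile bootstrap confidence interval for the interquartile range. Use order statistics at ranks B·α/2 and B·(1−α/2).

α = 0.30; lower rank = 20 × 0.150 = 3; upper rank = 20 × 0.850 = 17.
The 3rd smallest replicate is 11.99; the 17th is 14.07.

(11.99, 14.07)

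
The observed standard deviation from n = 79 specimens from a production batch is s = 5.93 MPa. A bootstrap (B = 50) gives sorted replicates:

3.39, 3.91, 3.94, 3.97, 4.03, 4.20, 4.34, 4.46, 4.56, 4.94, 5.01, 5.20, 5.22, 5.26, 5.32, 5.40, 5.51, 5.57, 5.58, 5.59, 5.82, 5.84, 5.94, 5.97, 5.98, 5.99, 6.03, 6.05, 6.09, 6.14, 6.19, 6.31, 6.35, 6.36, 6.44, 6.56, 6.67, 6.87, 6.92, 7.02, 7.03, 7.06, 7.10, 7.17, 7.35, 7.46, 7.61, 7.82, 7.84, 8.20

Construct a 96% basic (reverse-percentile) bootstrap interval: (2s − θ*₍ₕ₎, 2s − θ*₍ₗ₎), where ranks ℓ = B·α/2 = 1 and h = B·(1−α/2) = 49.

(4.02, 8.47)

Percentile endpoints at ranks 1 and 49: θ*₍1₎ = 3.39, θ*₍49₎ = 7.84.
Basic interval reflects these around s:
  lower = 2 × 5.93 − 7.84 = 4.02
  upper = 2 × 5.93 − 3.39 = 8.47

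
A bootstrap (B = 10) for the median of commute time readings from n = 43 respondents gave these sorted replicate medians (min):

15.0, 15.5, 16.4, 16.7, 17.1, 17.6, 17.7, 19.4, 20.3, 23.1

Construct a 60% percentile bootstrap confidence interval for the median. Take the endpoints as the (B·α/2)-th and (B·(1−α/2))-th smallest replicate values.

α = 0.40; lower rank = 10 × 0.200 = 2; upper rank = 10 × 0.800 = 8.
The 2nd smallest replicate is 15.5; the 8th is 19.4.

(15.5, 19.4)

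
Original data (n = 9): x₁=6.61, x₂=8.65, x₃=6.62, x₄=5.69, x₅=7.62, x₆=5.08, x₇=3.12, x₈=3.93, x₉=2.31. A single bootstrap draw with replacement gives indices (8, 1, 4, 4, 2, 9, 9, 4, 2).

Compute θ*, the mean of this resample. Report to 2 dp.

θ* = 5.50

Resample values: 3.93, 6.61, 5.69, 5.69, 8.65, 2.31, 2.31, 5.69, 8.65.
Mean = (3.93 + 6.61 + 5.69 + 5.69 + 8.65 + 2.31 + 2.31 + 5.69 + 8.65) / 9 = 49.530 / 9 = 5.50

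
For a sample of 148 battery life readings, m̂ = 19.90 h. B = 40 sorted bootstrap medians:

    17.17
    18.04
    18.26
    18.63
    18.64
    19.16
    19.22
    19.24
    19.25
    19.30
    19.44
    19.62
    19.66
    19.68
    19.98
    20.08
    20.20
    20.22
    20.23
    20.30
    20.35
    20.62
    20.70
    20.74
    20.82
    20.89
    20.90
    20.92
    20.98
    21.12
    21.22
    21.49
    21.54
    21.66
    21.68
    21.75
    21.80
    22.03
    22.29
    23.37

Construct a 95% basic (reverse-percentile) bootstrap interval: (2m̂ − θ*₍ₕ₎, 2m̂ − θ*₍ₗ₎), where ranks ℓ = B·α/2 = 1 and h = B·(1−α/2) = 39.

Percentile endpoints at ranks 1 and 39: θ*₍1₎ = 17.17, θ*₍39₎ = 22.29.
Basic interval reflects these around m̂:
  lower = 2 × 19.90 − 22.29 = 17.51
  upper = 2 × 19.90 − 17.17 = 22.63

(17.51, 22.63)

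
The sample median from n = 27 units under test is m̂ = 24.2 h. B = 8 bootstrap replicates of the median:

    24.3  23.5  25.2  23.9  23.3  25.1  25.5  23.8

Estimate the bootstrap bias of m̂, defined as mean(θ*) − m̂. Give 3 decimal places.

mean(θ*) = (24.3 + 23.5 + 25.2 + 23.9 + 23.3 + 25.1 + 25.5 + 23.8) / 8 = 24.3250
bias = 24.3250 − 24.2

bias = +0.125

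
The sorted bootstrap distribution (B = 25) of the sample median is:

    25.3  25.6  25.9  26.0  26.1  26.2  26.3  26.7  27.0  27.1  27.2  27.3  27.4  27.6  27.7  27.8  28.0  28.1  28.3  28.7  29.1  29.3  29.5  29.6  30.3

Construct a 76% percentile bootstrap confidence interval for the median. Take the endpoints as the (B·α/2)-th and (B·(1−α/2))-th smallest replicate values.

(25.9, 29.3)

α = 0.24; lower rank = 25 × 0.120 = 3; upper rank = 25 × 0.880 = 22.
The 3rd smallest replicate is 25.9; the 22nd is 29.3.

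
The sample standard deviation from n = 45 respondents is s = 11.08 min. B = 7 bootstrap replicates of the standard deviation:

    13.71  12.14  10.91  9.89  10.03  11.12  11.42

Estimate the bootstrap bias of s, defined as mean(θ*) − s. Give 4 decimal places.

mean(θ*) = (13.71 + 12.14 + 10.91 + 9.89 + 10.03 + 11.12 + 11.42) / 7 = 11.31714
bias = 11.31714 − 11.08

bias = +0.2371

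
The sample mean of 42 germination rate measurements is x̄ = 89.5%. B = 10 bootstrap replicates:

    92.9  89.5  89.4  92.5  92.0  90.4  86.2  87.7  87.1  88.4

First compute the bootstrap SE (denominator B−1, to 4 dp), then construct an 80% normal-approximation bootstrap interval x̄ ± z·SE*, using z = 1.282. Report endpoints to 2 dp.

Mean of replicates = 89.6100; sum of squared deviations = 48.6090; SE* = √(48.6090/9) = 2.3240
Margin = 1.282 × 2.3240 = 2.979
Interval: 89.5 ± 2.979

(86.52, 92.48)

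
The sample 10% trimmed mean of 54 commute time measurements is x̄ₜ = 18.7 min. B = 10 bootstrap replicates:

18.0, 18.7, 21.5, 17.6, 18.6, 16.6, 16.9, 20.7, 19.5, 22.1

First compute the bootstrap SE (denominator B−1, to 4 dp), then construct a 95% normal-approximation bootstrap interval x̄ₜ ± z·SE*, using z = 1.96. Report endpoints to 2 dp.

Mean of replicates = 19.0200; sum of squared deviations = 32.3760; SE* = √(32.3760/9) = 1.8967
Margin = 1.96 × 1.8967 = 3.718
Interval: 18.7 ± 3.718

(14.98, 22.42)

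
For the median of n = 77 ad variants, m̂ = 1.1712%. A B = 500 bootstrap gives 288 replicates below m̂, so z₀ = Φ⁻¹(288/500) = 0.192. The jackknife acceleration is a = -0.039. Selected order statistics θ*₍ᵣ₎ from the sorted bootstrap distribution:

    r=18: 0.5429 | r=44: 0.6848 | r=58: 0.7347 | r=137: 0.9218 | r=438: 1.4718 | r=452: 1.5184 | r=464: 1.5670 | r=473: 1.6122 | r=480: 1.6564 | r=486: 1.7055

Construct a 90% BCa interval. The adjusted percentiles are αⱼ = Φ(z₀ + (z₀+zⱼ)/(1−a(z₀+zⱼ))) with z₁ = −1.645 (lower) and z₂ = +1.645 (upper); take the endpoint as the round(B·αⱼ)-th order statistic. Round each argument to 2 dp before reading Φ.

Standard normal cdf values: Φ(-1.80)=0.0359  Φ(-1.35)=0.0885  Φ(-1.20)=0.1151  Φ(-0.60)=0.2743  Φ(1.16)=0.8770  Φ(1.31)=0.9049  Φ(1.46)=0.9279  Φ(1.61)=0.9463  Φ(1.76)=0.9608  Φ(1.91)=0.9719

Lower: z₀ + z₁ = 0.192 + (-1.645) = -1.453; 1 − a(z₀+z₁) = 1 − (-0.039)(-1.453) = 0.9433; argument = 0.192 + (-1.453)/0.9433 = -1.3483 → -1.35.
α₁ = Φ(-1.35) = 0.0885; rank = round(500 × 0.0885) = 44; θ*₍44₎ = 0.6848.
Upper: z₀ + z₂ = 1.837; 1 − a(z₀+z₂) = 1.0716; argument = 1.9062 → 1.91; α₂ = 0.9719; rank = 486; θ*₍486₎ = 1.7055.

(0.6848, 1.7055)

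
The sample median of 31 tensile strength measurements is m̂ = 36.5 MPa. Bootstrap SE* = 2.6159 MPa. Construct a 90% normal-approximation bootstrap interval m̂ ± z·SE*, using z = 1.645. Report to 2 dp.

(32.20, 40.80)

Margin = 1.645 × 2.6159 = 4.303
Interval: 36.5 ± 4.303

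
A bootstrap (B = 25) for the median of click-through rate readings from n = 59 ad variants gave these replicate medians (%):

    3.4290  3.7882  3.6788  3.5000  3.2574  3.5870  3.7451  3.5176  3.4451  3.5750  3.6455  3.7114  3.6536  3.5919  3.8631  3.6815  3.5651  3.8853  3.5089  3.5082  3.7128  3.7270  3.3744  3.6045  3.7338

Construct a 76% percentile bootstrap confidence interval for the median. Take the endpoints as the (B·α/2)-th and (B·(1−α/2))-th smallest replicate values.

(3.4290, 3.7451)

Sorted replicates: 3.2574, 3.3744, 3.4290, 3.4451, 3.5000, 3.5082, 3.5089, 3.5176, 3.5651, 3.5750, 3.5870, 3.5919, 3.6045, 3.6455, 3.6536, 3.6788, 3.6815, 3.7114, 3.7128, 3.7270, 3.7338, 3.7451, 3.7882, 3.8631, 3.8853
α = 0.24; lower rank = 25 × 0.120 = 3; upper rank = 25 × 0.880 = 22.
The 3rd smallest replicate is 3.4290; the 22nd is 3.7451.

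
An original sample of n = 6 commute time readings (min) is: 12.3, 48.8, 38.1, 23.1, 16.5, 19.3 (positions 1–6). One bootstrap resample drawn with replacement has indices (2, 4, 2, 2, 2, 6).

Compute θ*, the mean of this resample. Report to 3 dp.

Resample values: 48.8, 23.1, 48.8, 48.8, 48.8, 19.3.
Mean = (48.8 + 23.1 + 48.8 + 48.8 + 48.8 + 19.3) / 6 = 237.60 / 6 = 39.600

θ* = 39.600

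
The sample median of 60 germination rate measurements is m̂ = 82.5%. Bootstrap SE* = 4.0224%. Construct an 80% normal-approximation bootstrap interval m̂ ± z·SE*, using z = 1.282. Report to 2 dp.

Margin = 1.282 × 4.0224 = 5.157
Interval: 82.5 ± 5.157

(77.34, 87.66)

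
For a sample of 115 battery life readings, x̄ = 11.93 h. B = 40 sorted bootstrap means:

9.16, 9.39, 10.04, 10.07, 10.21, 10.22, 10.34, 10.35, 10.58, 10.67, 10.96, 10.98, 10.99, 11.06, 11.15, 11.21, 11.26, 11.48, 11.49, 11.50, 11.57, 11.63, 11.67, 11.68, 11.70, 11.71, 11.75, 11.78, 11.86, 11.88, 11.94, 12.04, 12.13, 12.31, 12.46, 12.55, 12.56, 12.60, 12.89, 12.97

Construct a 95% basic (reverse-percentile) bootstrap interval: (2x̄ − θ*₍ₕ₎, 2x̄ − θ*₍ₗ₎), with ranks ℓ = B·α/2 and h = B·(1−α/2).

(10.97, 14.70)

Percentile endpoints at ranks 1 and 39: θ*₍1₎ = 9.16, θ*₍39₎ = 12.89.
Basic interval reflects these around x̄:
  lower = 2 × 11.93 − 12.89 = 10.97
  upper = 2 × 11.93 − 9.16 = 14.70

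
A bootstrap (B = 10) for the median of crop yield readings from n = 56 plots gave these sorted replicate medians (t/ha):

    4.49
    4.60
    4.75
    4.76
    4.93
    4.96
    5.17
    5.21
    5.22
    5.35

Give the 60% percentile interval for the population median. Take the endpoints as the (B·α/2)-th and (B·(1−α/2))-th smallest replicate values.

α = 0.40; lower rank = 10 × 0.200 = 2; upper rank = 10 × 0.800 = 8.
The 2nd smallest replicate is 4.60; the 8th is 5.21.

(4.60, 5.21)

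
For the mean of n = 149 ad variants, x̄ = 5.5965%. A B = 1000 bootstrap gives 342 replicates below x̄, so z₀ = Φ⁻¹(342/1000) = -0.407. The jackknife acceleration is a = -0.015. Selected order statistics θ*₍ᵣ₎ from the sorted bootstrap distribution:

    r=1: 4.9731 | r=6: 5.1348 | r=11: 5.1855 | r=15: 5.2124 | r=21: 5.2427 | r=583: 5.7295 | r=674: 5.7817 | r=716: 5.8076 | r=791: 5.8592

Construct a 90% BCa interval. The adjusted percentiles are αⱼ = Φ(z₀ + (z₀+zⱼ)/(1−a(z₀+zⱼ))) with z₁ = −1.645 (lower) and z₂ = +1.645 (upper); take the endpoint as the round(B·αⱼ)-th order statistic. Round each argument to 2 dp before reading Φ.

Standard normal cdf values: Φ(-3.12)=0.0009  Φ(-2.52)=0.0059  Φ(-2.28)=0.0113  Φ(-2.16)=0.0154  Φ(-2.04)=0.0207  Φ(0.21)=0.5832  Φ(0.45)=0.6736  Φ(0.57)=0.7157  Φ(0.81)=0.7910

Lower: z₀ + z₁ = -0.407 + (-1.645) = -2.052; 1 − a(z₀+z₁) = 1 − (-0.015)(-2.052) = 0.9692; argument = -0.407 + (-2.052)/0.9692 = -2.5242 → -2.52.
α₁ = Φ(-2.52) = 0.0059; rank = round(1000 × 0.0059) = 6; θ*₍6₎ = 5.1348.
Upper: z₀ + z₂ = 1.238; 1 − a(z₀+z₂) = 1.0186; argument = 0.8084 → 0.81; α₂ = 0.7910; rank = 791; θ*₍791₎ = 5.8592.

(5.1348, 5.8592)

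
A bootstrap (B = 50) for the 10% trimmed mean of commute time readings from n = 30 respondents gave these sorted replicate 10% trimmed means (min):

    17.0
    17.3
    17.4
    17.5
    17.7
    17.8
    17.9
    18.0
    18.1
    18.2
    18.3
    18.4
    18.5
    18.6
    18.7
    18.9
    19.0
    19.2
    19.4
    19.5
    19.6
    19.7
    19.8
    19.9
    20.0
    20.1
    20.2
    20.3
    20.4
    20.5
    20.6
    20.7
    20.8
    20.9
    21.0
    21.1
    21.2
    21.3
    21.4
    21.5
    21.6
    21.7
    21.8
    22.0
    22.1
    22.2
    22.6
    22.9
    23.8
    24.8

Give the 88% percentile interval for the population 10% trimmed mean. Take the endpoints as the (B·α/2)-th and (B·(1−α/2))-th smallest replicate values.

α = 0.12; lower rank = 50 × 0.060 = 3; upper rank = 50 × 0.940 = 47.
The 3rd smallest replicate is 17.4; the 47th is 22.6.

(17.4, 22.6)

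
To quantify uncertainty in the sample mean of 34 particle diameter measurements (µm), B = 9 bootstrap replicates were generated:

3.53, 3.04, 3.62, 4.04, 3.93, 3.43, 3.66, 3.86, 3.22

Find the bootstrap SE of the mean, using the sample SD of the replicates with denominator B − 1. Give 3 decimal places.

Bootstrap SE is the standard deviation of the 9 replicate means.
Mean of replicates: (3.53 + 3.04 + 3.62 + 4.04 + 3.93 + 3.43 + 3.66 + 3.86 + 3.22) / 9 = 32.3300 / 9 = 3.5922
Sum of squared deviations: (−0.0622)² + (−0.5522)² + (+0.0278)² + (+0.4478)² + (+0.3378)² + (−0.1622)² + (+0.0678)² + (+0.2678)² + (−0.3722)² = 0.8654
Variance = 0.8654 / 8 = 0.1082
SE* = √0.1082

SE* = 0.329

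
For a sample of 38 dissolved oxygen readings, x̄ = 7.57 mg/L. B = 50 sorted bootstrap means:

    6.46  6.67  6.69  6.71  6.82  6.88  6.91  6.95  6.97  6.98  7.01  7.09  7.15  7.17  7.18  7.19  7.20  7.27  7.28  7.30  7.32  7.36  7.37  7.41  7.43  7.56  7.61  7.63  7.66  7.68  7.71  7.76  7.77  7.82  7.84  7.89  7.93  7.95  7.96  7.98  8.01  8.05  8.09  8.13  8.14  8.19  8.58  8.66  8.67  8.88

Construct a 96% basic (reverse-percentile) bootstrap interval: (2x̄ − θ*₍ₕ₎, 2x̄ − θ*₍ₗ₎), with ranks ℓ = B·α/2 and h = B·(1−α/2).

Percentile endpoints at ranks 1 and 49: θ*₍1₎ = 6.46, θ*₍49₎ = 8.67.
Basic interval reflects these around x̄:
  lower = 2 × 7.57 − 8.67 = 6.47
  upper = 2 × 7.57 − 6.46 = 8.68

(6.47, 8.68)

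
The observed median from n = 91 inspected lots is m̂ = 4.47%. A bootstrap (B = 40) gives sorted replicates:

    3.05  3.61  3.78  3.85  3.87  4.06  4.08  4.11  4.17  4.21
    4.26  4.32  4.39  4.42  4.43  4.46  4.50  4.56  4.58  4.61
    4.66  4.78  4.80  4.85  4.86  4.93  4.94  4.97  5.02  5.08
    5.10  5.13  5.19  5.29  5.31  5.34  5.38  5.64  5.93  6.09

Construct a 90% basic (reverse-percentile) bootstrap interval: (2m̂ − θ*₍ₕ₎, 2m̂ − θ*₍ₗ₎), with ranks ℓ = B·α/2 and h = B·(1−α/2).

(3.30, 5.33)

Percentile endpoints at ranks 2 and 38: θ*₍2₎ = 3.61, θ*₍38₎ = 5.64.
Basic interval reflects these around m̂:
  lower = 2 × 4.47 − 5.64 = 3.30
  upper = 2 × 4.47 − 3.61 = 5.33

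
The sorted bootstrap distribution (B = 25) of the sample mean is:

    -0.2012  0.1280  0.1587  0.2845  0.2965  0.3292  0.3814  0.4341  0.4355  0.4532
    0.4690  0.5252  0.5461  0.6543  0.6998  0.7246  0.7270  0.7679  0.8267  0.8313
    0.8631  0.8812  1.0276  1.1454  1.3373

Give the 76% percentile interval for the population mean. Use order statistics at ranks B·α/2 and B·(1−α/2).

α = 0.24; lower rank = 25 × 0.120 = 3; upper rank = 25 × 0.880 = 22.
The 3rd smallest replicate is 0.1587; the 22nd is 0.8812.

(0.1587, 0.8812)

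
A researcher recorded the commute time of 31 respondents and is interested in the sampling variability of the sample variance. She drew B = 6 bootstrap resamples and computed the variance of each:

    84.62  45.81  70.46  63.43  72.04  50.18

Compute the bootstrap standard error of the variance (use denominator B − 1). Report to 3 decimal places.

SE* = 14.510

Bootstrap SE is the standard deviation of the 6 replicate variances.
Mean of replicates: (84.62 + 45.81 + 70.46 + 63.43 + 72.04 + 50.18) / 6 = 386.5400 / 6 = 64.4233
Sum of squared deviations: (+20.1967)² + (−18.6133)² + (+6.0367)² + (−0.9933)² + (+7.6167)² + (−14.2433)² = 1052.6757
Variance = 1052.6757 / 5 = 210.5351
SE* = √210.5351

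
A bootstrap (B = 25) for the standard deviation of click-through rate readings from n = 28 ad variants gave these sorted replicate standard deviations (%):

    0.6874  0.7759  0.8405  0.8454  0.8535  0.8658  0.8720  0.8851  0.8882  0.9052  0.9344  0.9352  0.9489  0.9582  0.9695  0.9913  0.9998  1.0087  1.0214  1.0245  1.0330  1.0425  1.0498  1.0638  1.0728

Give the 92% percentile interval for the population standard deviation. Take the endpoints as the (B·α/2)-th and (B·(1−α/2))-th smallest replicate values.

(0.6874, 1.0638)

α = 0.08; lower rank = 25 × 0.040 = 1; upper rank = 25 × 0.960 = 24.
The 1st smallest replicate is 0.6874; the 24th is 1.0638.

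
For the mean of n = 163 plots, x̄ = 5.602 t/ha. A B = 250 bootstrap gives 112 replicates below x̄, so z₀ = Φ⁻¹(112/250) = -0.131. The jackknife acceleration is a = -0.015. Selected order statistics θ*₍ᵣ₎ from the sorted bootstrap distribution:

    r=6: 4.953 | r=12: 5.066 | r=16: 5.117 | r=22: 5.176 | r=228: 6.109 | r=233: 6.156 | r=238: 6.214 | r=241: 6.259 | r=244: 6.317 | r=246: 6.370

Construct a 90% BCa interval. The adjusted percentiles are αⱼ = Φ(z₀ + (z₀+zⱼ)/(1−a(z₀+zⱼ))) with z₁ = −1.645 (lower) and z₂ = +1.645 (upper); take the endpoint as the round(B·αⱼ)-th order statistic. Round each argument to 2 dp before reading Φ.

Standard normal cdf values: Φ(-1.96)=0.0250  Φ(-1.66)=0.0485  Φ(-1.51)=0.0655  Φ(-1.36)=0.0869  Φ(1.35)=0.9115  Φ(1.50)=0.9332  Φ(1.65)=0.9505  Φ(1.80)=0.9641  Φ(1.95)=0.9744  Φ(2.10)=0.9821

(4.953, 6.109)

Lower: z₀ + z₁ = -0.131 + (-1.645) = -1.776; 1 − a(z₀+z₁) = 1 − (-0.015)(-1.776) = 0.9734; argument = -0.131 + (-1.776)/0.9734 = -1.9556 → -1.96.
α₁ = Φ(-1.96) = 0.0250; rank = round(250 × 0.0250) = 6; θ*₍6₎ = 4.953.
Upper: z₀ + z₂ = 1.514; 1 − a(z₀+z₂) = 1.0227; argument = 1.3494 → 1.35; α₂ = 0.9115; rank = 228; θ*₍228₎ = 6.109.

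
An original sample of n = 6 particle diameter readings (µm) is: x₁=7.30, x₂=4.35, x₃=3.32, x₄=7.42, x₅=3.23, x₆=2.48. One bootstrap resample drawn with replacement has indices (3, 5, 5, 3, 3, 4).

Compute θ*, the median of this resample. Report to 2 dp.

Resample values: 3.32, 3.23, 3.23, 3.32, 3.32, 7.42.
Sorted: 3.23, 3.23, 3.32, 3.32, 3.32, 7.42
Median = average of the two middle values = 3.32

θ* = 3.32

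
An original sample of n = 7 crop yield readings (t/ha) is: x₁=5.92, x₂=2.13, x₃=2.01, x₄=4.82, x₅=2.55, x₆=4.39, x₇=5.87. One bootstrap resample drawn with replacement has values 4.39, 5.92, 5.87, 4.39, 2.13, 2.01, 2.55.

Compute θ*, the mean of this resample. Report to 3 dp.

θ* = 3.894

Mean = (4.39 + 5.92 + 5.87 + 4.39 + 2.13 + 2.01 + 2.55) / 7 = 27.260 / 7 = 3.894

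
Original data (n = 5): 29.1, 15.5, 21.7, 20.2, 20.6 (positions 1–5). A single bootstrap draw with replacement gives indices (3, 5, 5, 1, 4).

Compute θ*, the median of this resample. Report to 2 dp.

Resample values: 21.7, 20.6, 20.6, 29.1, 20.2.
Sorted: 20.2, 20.6, 20.6, 21.7, 29.1
Median = middle value = 20.60

θ* = 20.60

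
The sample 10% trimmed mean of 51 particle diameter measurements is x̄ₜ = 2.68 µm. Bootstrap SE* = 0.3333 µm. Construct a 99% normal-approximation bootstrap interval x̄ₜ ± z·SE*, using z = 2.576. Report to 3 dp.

Margin = 2.576 × 0.3333 = 0.8586
Interval: 2.68 ± 0.8586

(1.821, 3.539)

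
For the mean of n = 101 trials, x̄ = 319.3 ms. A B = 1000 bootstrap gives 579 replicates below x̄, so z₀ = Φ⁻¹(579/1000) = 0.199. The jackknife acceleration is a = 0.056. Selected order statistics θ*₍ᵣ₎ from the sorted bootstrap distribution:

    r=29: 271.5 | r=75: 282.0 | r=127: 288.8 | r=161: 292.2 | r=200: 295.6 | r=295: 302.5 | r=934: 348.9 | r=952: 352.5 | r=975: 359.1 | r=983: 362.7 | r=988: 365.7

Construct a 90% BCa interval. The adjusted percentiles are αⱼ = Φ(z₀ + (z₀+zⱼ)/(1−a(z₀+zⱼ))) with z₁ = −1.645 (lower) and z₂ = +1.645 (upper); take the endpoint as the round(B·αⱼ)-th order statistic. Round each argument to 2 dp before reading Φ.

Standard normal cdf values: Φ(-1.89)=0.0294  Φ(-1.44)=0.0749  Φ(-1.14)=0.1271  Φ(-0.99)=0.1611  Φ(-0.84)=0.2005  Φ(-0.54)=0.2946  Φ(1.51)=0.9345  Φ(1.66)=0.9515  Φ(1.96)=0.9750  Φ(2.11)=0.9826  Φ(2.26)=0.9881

Lower: z₀ + z₁ = 0.199 + (-1.645) = -1.446; 1 − a(z₀+z₁) = 1 − (0.056)(-1.446) = 1.0810; argument = 0.199 + (-1.446)/1.0810 = -1.1387 → -1.14.
α₁ = Φ(-1.14) = 0.1271; rank = round(1000 × 0.1271) = 127; θ*₍127₎ = 288.8.
Upper: z₀ + z₂ = 1.844; 1 − a(z₀+z₂) = 0.8967; argument = 2.2553 → 2.26; α₂ = 0.9881; rank = 988; θ*₍988₎ = 365.7.

(288.8, 365.7)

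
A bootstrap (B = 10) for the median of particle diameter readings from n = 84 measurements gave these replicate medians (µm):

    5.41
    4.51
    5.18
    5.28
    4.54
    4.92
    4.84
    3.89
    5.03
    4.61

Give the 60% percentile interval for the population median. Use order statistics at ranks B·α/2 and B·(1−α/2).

(4.51, 5.18)

Sorted replicates: 3.89, 4.51, 4.54, 4.61, 4.84, 4.92, 5.03, 5.18, 5.28, 5.41
α = 0.40; lower rank = 10 × 0.200 = 2; upper rank = 10 × 0.800 = 8.
The 2nd smallest replicate is 4.51; the 8th is 5.18.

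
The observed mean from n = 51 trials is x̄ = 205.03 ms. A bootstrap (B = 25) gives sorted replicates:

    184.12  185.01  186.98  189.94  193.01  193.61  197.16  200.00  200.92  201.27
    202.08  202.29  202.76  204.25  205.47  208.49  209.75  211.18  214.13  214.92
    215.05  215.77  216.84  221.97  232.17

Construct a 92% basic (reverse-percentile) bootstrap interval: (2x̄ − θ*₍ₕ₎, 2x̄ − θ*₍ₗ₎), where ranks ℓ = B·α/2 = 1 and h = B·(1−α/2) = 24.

Percentile endpoints at ranks 1 and 24: θ*₍1₎ = 184.12, θ*₍24₎ = 221.97.
Basic interval reflects these around x̄:
  lower = 2 × 205.03 − 221.97 = 188.09
  upper = 2 × 205.03 − 184.12 = 225.94

(188.09, 225.94)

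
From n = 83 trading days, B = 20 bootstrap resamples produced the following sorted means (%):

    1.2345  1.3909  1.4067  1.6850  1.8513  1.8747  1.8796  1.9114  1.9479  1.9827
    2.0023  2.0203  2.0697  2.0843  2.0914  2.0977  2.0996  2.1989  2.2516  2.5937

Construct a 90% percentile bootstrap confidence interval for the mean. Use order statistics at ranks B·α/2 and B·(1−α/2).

(1.2345, 2.2516)

α = 0.10; lower rank = 20 × 0.050 = 1; upper rank = 20 × 0.950 = 19.
The 1st smallest replicate is 1.2345; the 19th is 2.2516.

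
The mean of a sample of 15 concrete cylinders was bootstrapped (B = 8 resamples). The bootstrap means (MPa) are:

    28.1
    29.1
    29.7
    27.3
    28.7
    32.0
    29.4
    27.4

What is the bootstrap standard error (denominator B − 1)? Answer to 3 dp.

SE* = 1.512

Bootstrap SE is the standard deviation of the 8 replicate means.
Mean of replicates: (28.1 + 29.1 + 29.7 + 27.3 + 28.7 + 32.0 + 29.4 + 27.4) / 8 = 231.7000 / 8 = 28.9625
Sum of squared deviations: (−0.8625)² + (+0.1375)² + (+0.7375)² + (−1.6625)² + (−0.2625)² + (+3.0375)² + (+0.4375)² + (−1.5625)² = 15.9987
Variance = 15.9987 / 7 = 2.2855
SE* = √2.2855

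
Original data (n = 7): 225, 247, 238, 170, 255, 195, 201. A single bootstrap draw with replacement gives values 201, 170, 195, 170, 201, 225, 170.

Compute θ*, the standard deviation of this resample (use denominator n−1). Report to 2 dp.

Mean = 190.2857; sum of squared deviations = 2691.4286
s² = 2691.4286 / 6 = 448.5714
s = √448.5714 = 21.18

θ* = 21.18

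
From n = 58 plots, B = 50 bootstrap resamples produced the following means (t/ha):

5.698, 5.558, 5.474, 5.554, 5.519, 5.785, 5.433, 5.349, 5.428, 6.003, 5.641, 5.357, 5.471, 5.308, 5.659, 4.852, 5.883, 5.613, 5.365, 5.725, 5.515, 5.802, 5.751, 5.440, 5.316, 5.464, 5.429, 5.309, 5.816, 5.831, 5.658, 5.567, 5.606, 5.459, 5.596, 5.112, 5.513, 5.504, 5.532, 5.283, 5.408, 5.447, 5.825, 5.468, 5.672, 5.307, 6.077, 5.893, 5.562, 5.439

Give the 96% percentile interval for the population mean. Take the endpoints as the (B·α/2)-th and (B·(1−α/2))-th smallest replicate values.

Sorted replicates: 4.852, 5.112, 5.283, 5.307, 5.308, 5.309, 5.316, 5.349, 5.357, 5.365, 5.408, 5.428, 5.429, 5.433, 5.439, 5.440, 5.447, 5.459, 5.464, 5.468, 5.471, 5.474, 5.504, 5.513, 5.515, 5.519, 5.532, 5.554, 5.558, 5.562, 5.567, 5.596, 5.606, 5.613, 5.641, 5.658, 5.659, 5.672, 5.698, 5.725, 5.751, 5.785, 5.802, 5.816, 5.825, 5.831, 5.883, 5.893, 6.003, 6.077
α = 0.04; lower rank = 50 × 0.020 = 1; upper rank = 50 × 0.980 = 49.
The 1st smallest replicate is 4.852; the 49th is 6.003.

(4.852, 6.003)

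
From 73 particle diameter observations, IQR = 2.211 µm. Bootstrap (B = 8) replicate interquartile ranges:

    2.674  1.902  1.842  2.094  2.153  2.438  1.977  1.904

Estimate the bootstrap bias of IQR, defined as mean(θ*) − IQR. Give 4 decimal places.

mean(θ*) = (2.674 + 1.902 + 1.842 + 2.094 + 2.153 + 2.438 + 1.977 + 1.904) / 8 = 2.12300
bias = 2.12300 − 2.211

bias = −0.0880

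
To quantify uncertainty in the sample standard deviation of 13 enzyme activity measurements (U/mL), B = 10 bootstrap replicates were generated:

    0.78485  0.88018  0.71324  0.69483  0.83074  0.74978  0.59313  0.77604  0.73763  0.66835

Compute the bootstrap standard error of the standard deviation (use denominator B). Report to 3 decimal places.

Bootstrap SE is the standard deviation of the 10 replicate standard deviations.
Mean of replicates: (0.78485 + 0.88018 + 0.71324 + 0.69483 + 0.83074 + 0.74978 + 0.59313 + 0.77604 + 0.73763 + 0.66835) / 10 = 7.428770 / 10 = 0.742877
Sum of squared deviations: (+0.041973)² + (+0.137303)² + (−0.029637)² + (−0.048047)² + (+0.087863)² + (+0.006903)² + (−0.149747)² + (+0.033163)² + (−0.005247)² + (−0.074527)² = 0.060674
Variance = 0.060674 / 10 = 0.006067
SE* = √0.006067

SE* = 0.078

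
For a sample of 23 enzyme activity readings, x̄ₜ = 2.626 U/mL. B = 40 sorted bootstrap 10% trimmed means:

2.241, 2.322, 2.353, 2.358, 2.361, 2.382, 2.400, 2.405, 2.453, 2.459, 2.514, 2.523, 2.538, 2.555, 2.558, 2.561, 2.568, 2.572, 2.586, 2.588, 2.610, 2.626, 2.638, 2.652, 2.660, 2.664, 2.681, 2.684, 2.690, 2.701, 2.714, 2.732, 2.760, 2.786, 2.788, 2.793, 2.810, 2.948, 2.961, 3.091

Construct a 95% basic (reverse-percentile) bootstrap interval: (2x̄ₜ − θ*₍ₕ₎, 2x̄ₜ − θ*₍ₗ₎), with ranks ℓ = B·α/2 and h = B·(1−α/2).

Percentile endpoints at ranks 1 and 39: θ*₍1₎ = 2.241, θ*₍39₎ = 2.961.
Basic interval reflects these around x̄ₜ:
  lower = 2 × 2.626 − 2.961 = 2.291
  upper = 2 × 2.626 − 2.241 = 3.011

(2.291, 3.011)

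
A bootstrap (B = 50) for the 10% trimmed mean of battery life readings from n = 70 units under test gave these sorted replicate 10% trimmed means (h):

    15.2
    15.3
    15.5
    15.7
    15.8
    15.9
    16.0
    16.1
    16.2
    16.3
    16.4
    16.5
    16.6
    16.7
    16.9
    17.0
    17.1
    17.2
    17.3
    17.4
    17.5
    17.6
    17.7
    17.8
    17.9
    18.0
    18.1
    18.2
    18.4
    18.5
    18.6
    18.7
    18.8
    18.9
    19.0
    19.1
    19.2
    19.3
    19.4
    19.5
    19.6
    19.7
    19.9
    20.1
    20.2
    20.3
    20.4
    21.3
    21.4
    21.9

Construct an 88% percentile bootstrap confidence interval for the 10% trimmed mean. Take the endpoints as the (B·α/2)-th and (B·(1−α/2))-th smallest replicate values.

(15.5, 20.4)

α = 0.12; lower rank = 50 × 0.060 = 3; upper rank = 50 × 0.940 = 47.
The 3rd smallest replicate is 15.5; the 47th is 20.4.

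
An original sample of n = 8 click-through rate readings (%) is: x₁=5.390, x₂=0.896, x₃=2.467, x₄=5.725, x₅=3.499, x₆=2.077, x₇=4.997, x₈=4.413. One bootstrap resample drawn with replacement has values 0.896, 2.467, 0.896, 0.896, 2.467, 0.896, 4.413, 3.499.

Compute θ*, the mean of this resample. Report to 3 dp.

Mean = (0.896 + 2.467 + 0.896 + 0.896 + 2.467 + 0.896 + 4.413 + 3.499) / 8 = 16.4300 / 8 = 2.054

θ* = 2.054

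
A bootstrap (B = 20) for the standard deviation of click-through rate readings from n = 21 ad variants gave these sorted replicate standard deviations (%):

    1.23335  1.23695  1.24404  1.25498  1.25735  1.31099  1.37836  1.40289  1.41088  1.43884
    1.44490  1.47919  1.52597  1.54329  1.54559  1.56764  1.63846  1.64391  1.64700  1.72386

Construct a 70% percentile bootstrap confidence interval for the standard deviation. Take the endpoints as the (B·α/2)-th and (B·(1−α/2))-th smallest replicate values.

α = 0.30; lower rank = 20 × 0.150 = 3; upper rank = 20 × 0.850 = 17.
The 3rd smallest replicate is 1.24404; the 17th is 1.63846.

(1.24404, 1.63846)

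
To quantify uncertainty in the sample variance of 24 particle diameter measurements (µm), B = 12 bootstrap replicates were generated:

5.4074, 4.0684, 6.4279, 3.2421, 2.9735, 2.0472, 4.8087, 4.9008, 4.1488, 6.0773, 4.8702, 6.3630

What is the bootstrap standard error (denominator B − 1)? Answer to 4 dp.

SE* = 1.3811

Bootstrap SE is the standard deviation of the 12 replicate variances.
Mean of replicates: (5.4074 + 4.0684 + 6.4279 + 3.2421 + 2.9735 + 2.0472 + 4.8087 + 4.9008 + 4.1488 + 6.0773 + 4.8702 + 6.3630) / 12 = 55.33530 / 12 = 4.61128
Sum of squared deviations: (+0.79612)² + (−0.54288)² + (+1.81663)² + (−1.36917)² + (−1.63777)² + (−2.56407)² + (+0.19742)² + (+0.28953)² + (−0.46248)² + (+1.46603)² + (+0.25892)² + (+1.75173)² = 20.98158
Variance = 20.98158 / 11 = 1.90742
SE* = √1.90742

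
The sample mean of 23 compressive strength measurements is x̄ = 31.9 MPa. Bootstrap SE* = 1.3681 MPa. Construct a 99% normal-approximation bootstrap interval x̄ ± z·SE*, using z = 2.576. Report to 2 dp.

Margin = 2.576 × 1.3681 = 3.524
Interval: 31.9 ± 3.524

(28.38, 35.42)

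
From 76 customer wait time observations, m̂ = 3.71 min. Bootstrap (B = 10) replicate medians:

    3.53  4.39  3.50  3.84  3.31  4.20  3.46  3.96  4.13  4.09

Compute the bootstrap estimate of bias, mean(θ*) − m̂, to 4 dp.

mean(θ*) = (3.53 + 4.39 + 3.50 + 3.84 + 3.31 + 4.20 + 3.46 + 3.96 + 4.13 + 4.09) / 10 = 3.84100
bias = 3.84100 − 3.71

bias = +0.1310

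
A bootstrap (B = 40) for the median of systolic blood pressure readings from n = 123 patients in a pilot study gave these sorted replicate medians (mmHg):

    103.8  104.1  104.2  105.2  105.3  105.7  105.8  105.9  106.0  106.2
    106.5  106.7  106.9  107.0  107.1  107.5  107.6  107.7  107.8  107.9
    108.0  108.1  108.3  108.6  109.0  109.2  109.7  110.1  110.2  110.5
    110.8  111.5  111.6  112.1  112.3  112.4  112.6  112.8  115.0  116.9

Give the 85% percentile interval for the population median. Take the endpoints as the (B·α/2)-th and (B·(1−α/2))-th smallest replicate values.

(104.2, 112.6)

α = 0.15; lower rank = 40 × 0.075 = 3; upper rank = 40 × 0.925 = 37.
The 3rd smallest replicate is 104.2; the 37th is 112.6.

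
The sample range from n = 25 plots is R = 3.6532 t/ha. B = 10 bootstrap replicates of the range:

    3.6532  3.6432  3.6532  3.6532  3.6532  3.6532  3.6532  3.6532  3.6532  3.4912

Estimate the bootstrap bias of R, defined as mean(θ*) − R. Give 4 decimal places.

mean(θ*) = (3.6532 + 3.6432 + 3.6532 + 3.6532 + 3.6532 + 3.6532 + 3.6532 + 3.6532 + 3.6532 + 3.4912) / 10 = 3.63600
bias = 3.63600 − 3.6532

bias = −0.0172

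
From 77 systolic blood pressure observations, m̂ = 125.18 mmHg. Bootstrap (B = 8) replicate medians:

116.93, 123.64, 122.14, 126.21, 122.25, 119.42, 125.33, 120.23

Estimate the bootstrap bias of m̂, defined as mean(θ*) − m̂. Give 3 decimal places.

bias = −3.161

mean(θ*) = (116.93 + 123.64 + 122.14 + 126.21 + 122.25 + 119.42 + 125.33 + 120.23) / 8 = 122.0187
bias = 122.0187 − 125.18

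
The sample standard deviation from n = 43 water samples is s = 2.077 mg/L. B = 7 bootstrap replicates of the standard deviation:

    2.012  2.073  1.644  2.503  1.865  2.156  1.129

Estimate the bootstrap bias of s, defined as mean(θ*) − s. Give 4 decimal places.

mean(θ*) = (2.012 + 2.073 + 1.644 + 2.503 + 1.865 + 2.156 + 1.129) / 7 = 1.91171
bias = 1.91171 − 2.077

bias = −0.1653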